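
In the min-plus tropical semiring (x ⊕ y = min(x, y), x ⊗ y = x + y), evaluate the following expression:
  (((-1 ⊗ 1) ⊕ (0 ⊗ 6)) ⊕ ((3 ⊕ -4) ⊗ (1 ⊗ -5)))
(((-1 ⊗ 1) ⊕ (0 ⊗ 6)) ⊕ ((3 ⊕ -4) ⊗ (1 ⊗ -5))) = -8

Expand innermost to outermost. Recall ⊕ takes the minimum of its arguments and ⊗ takes their sum. Working out the expression (((-1 ⊗ 1) ⊕ (0 ⊗ 6)) ⊕ ((3 ⊕ -4) ⊗ (1 ⊗ -5))) gives -8.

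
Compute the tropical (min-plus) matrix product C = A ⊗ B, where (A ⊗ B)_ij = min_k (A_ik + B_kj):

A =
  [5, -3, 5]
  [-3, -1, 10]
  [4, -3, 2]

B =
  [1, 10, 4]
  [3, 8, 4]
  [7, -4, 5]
A ⊗ B =
  [0, 1, 1]
  [-2, 6, 1]
  [0, -2, 1]

Apply the min-plus product entry-by-entry:
  C[0][0] = min over k of (A[0][0] + B[0][0] = 5 + 1 = 6, A[0][1] + B[1][0] = -3 + 3 = 0, A[0][2] + B[2][0] = 5 + 7 = 12) = 0 (attained at k = 1)
  C[0][1] = min over k of (A[0][0] + B[0][1] = 5 + 10 = 15, A[0][1] + B[1][1] = -3 + 8 = 5, A[0][2] + B[2][1] = 5 + -4 = 1) = 1 (attained at k = 2)
  C[0][2] = min over k of (A[0][0] + B[0][2] = 5 + 4 = 9, A[0][1] + B[1][2] = -3 + 4 = 1, A[0][2] + B[2][2] = 5 + 5 = 10) = 1 (attained at k = 1)
  C[1][0] = min over k of (A[1][0] + B[0][0] = -3 + 1 = -2, A[1][1] + B[1][0] = -1 + 3 = 2, A[1][2] + B[2][0] = 10 + 7 = 17) = -2 (attained at k = 0)
  C[1][1] = min over k of (A[1][0] + B[0][1] = -3 + 10 = 7, A[1][1] + B[1][1] = -1 + 8 = 7, A[1][2] + B[2][1] = 10 + -4 = 6) = 6 (attained at k = 2)
  C[1][2] = min over k of (A[1][0] + B[0][2] = -3 + 4 = 1, A[1][1] + B[1][2] = -1 + 4 = 3, A[1][2] + B[2][2] = 10 + 5 = 15) = 1 (attained at k = 0)
  C[2][0] = min over k of (A[2][0] + B[0][0] = 4 + 1 = 5, A[2][1] + B[1][0] = -3 + 3 = 0, A[2][2] + B[2][0] = 2 + 7 = 9) = 0 (attained at k = 1)
  C[2][1] = min over k of (A[2][0] + B[0][1] = 4 + 10 = 14, A[2][1] + B[1][1] = -3 + 8 = 5, A[2][2] + B[2][1] = 2 + -4 = -2) = -2 (attained at k = 2)
  C[2][2] = min over k of (A[2][0] + B[0][2] = 4 + 4 = 8, A[2][1] + B[1][2] = -3 + 4 = 1, A[2][2] + B[2][2] = 2 + 5 = 7) = 1 (attained at k = 1)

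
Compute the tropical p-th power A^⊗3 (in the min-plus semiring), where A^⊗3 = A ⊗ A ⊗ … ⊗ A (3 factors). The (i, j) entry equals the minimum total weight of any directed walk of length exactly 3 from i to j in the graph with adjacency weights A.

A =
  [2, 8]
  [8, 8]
A^⊗3 =
  [6, 12]
  [12, 18]

Each entry (A^⊗3)_ij equals the minimum over all length-3 walks i = v_0 → v_1 → … → v_3 = j of Σ_t A[v_t][v_{t+1}]. For example, for (i, j) = (0, 1) we minimise over 4 possible intermediate vertex sequences; the minimum is 12, attained along the walk 0 → 0 → 0 → 1.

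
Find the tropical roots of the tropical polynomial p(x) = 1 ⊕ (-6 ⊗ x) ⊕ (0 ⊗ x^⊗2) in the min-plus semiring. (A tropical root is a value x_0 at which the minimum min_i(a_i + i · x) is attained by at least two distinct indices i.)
Roots: {-6, 7}

Each tropical root is a break point of the lower envelope of the lines y = a_i + i · x (there are 3 lines, with slopes 0, 1, ..., 2). Only the lines that attain the minimum somewhere contribute to roots; other lines are dominated. Here the surviving (envelope) indices are i = 2, i = 1, i = 0.
Intersections between consecutive envelope lines give the roots: for adjacent envelope indices i < j the intersection is x = (a_i − a_j) / (j − i). Reading off the sorted break points: {-6, 7}.
Verification: at each break x_0, at least two indices attain the minimum of min_i(a_i + i · x_0).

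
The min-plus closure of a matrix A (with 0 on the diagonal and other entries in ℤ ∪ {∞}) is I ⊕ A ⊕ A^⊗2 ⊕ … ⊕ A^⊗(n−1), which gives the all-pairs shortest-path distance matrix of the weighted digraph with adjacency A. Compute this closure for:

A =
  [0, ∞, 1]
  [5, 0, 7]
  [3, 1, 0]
Closure =
  [0, 2, 1]
  [5, 0, 6]
  [3, 1, 0]

This is the Floyd-Warshall all-pairs shortest-path computation. For each intermediate vertex k = 0, 1, …, 2, update dist[i][j] ← min(dist[i][j], dist[i][k] + dist[k][j]). The final matrix gives, for each (i, j), the minimum total weight of any directed path from i to j (possibly empty when i = j).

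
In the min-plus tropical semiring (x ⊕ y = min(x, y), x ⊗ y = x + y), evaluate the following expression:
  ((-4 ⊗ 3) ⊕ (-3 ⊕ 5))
((-4 ⊗ 3) ⊕ (-3 ⊕ 5)) = -3

Expand innermost to outermost. Recall ⊕ takes the minimum of its arguments and ⊗ takes their sum. Working out the expression ((-4 ⊗ 3) ⊕ (-3 ⊕ 5)) gives -3.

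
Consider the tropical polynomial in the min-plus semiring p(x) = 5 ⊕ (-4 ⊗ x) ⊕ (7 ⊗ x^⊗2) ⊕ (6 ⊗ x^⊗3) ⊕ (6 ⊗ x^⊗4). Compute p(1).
p(1) = -3

A tropical monomial a ⊗ x^⊗i evaluates to a + i · x. Evaluating each term at x = 1:
  Term 0 contributes 5 + 0 · 1 = 5
  Term 1 contributes -4 + 1 · 1 = -3
  Term 2 contributes 7 + 2 · 1 = 9
  Term 3 contributes 6 + 3 · 1 = 9
  Term 4 contributes 6 + 4 · 1 = 10
p(1) = ⊕ of these = min[5, -3, 9, 9, 10] = -3.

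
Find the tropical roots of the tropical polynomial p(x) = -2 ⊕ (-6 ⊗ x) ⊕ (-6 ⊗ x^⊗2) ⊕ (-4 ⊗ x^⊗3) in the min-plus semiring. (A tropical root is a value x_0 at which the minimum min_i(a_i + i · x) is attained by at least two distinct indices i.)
Roots: {-2, 0, 4}

Each tropical root is a break point of the lower envelope of the lines y = a_i + i · x (there are 4 lines, with slopes 0, 1, ..., 3). Only the lines that attain the minimum somewhere contribute to roots; other lines are dominated. Here the surviving (envelope) indices are i = 3, i = 2, i = 1, i = 0.
Intersections between consecutive envelope lines give the roots: for adjacent envelope indices i < j the intersection is x = (a_i − a_j) / (j − i). Reading off the sorted break points: {-2, 0, 4}.
Verification: at each break x_0, at least two indices attain the minimum of min_i(a_i + i · x_0).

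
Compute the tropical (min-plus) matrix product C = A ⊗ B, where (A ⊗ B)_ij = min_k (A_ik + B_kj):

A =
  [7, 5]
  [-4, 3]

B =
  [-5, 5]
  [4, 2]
A ⊗ B =
  [2, 7]
  [-9, 1]

Apply the min-plus product entry-by-entry:
  C[0][0] = min over k of (A[0][0] + B[0][0] = 7 + -5 = 2, A[0][1] + B[1][0] = 5 + 4 = 9) = 2 (attained at k = 0)
  C[0][1] = min over k of (A[0][0] + B[0][1] = 7 + 5 = 12, A[0][1] + B[1][1] = 5 + 2 = 7) = 7 (attained at k = 1)
  C[1][0] = min over k of (A[1][0] + B[0][0] = -4 + -5 = -9, A[1][1] + B[1][0] = 3 + 4 = 7) = -9 (attained at k = 0)
  C[1][1] = min over k of (A[1][0] + B[0][1] = -4 + 5 = 1, A[1][1] + B[1][1] = 3 + 2 = 5) = 1 (attained at k = 0)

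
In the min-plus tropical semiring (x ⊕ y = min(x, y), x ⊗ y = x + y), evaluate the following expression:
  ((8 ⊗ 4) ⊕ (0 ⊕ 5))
((8 ⊗ 4) ⊕ (0 ⊕ 5)) = 0

Expand innermost to outermost. Recall ⊕ takes the minimum of its arguments and ⊗ takes their sum. Working out the expression ((8 ⊗ 4) ⊕ (0 ⊕ 5)) gives 0.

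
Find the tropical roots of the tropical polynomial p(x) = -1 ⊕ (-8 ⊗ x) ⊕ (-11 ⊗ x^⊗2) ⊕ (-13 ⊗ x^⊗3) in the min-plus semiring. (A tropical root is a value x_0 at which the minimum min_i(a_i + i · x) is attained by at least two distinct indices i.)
Roots: {2, 3, 7}

Each tropical root is a break point of the lower envelope of the lines y = a_i + i · x (there are 4 lines, with slopes 0, 1, ..., 3). Only the lines that attain the minimum somewhere contribute to roots; other lines are dominated. Here the surviving (envelope) indices are i = 3, i = 2, i = 1, i = 0.
Intersections between consecutive envelope lines give the roots: for adjacent envelope indices i < j the intersection is x = (a_i − a_j) / (j − i). Reading off the sorted break points: {2, 3, 7}.
Verification: at each break x_0, at least two indices attain the minimum of min_i(a_i + i · x_0).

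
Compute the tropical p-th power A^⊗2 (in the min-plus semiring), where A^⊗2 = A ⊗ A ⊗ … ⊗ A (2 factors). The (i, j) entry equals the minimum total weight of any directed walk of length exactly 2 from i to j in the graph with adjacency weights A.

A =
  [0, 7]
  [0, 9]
A^⊗2 =
  [0, 7]
  [0, 7]

Each entry (A^⊗2)_ij equals the minimum over all length-2 walks i = v_0 → v_1 → … → v_2 = j of Σ_t A[v_t][v_{t+1}]. For example, for (i, j) = (0, 1) we minimise over 2 possible intermediate vertex sequences; the minimum is 7, attained along the walk 0 → 0 → 1.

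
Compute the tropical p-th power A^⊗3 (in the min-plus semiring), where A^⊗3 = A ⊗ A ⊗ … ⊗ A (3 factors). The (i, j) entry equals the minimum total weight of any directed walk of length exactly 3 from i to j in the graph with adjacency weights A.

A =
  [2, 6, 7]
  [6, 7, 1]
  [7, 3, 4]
A^⊗3 =
  [6, 10, 9]
  [10, 8, 5]
  [11, 7, 8]

Each entry (A^⊗3)_ij equals the minimum over all length-3 walks i = v_0 → v_1 → … → v_3 = j of Σ_t A[v_t][v_{t+1}]. For example, for (i, j) = (0, 2) we minimise over 9 possible intermediate vertex sequences; the minimum is 9, attained along the walk 0 → 0 → 1 → 2.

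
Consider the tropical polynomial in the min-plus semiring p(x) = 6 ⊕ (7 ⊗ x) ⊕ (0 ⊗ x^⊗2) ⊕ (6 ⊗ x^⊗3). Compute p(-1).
p(-1) = -2

A tropical monomial a ⊗ x^⊗i evaluates to a + i · x. Evaluating each term at x = -1:
  Term 0 contributes 6 + 0 · -1 = 6
  Term 1 contributes 7 + 1 · -1 = 6
  Term 2 contributes 0 + 2 · -1 = -2
  Term 3 contributes 6 + 3 · -1 = 3
p(-1) = ⊕ of these = min[6, 6, -2, 3] = -2.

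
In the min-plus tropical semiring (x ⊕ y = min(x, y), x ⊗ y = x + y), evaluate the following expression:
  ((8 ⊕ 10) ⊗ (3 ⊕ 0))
((8 ⊕ 10) ⊗ (3 ⊕ 0)) = 8

Expand innermost to outermost. Recall ⊕ takes the minimum of its arguments and ⊗ takes their sum. Working out the expression ((8 ⊕ 10) ⊗ (3 ⊕ 0)) gives 8.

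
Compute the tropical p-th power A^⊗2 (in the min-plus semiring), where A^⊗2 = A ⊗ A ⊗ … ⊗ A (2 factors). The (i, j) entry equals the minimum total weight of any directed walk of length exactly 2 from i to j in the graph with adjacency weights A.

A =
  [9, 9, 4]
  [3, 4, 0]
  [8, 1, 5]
A^⊗2 =
  [12, 5, 9]
  [7, 1, 4]
  [4, 5, 1]

Each entry (A^⊗2)_ij equals the minimum over all length-2 walks i = v_0 → v_1 → … → v_2 = j of Σ_t A[v_t][v_{t+1}]. For example, for (i, j) = (0, 2) we minimise over 3 possible intermediate vertex sequences; the minimum is 9, attained along the walk 0 → 1 → 2.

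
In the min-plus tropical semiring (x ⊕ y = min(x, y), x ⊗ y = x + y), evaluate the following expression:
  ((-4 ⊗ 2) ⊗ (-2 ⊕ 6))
((-4 ⊗ 2) ⊗ (-2 ⊕ 6)) = -4

Expand innermost to outermost. Recall ⊕ takes the minimum of its arguments and ⊗ takes their sum. Working out the expression ((-4 ⊗ 2) ⊗ (-2 ⊕ 6)) gives -4.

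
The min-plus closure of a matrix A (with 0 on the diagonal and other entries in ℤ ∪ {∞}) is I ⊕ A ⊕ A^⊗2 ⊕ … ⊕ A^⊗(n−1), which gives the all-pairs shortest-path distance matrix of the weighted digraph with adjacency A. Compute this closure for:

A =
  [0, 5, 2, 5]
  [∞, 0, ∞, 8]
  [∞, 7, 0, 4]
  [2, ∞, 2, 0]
Closure =
  [0, 5, 2, 5]
  [10, 0, 10, 8]
  [6, 7, 0, 4]
  [2, 7, 2, 0]

This is the Floyd-Warshall all-pairs shortest-path computation. For each intermediate vertex k = 0, 1, …, 3, update dist[i][j] ← min(dist[i][j], dist[i][k] + dist[k][j]). The final matrix gives, for each (i, j), the minimum total weight of any directed path from i to j (possibly empty when i = j).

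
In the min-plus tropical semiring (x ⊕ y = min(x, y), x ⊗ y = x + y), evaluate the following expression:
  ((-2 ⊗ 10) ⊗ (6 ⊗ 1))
((-2 ⊗ 10) ⊗ (6 ⊗ 1)) = 15

Expand innermost to outermost. Recall ⊕ takes the minimum of its arguments and ⊗ takes their sum. Working out the expression ((-2 ⊗ 10) ⊗ (6 ⊗ 1)) gives 15.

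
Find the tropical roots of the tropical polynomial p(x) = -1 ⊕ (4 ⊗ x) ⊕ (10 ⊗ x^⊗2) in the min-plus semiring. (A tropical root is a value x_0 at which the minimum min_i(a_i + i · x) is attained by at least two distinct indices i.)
Roots: {-6, -5}

Each tropical root is a break point of the lower envelope of the lines y = a_i + i · x (there are 3 lines, with slopes 0, 1, ..., 2). Only the lines that attain the minimum somewhere contribute to roots; other lines are dominated. Here the surviving (envelope) indices are i = 2, i = 1, i = 0.
Intersections between consecutive envelope lines give the roots: for adjacent envelope indices i < j the intersection is x = (a_i − a_j) / (j − i). Reading off the sorted break points: {-6, -5}.
Verification: at each break x_0, at least two indices attain the minimum of min_i(a_i + i · x_0).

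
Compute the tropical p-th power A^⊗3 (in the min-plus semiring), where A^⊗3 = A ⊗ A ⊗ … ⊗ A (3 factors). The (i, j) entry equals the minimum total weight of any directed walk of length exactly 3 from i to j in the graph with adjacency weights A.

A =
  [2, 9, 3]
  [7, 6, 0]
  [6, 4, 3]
A^⊗3 =
  [6, 9, 7]
  [8, 7, 4]
  [10, 8, 7]

Each entry (A^⊗3)_ij equals the minimum over all length-3 walks i = v_0 → v_1 → … → v_3 = j of Σ_t A[v_t][v_{t+1}]. For example, for (i, j) = (0, 2) we minimise over 9 possible intermediate vertex sequences; the minimum is 7, attained along the walk 0 → 0 → 0 → 2.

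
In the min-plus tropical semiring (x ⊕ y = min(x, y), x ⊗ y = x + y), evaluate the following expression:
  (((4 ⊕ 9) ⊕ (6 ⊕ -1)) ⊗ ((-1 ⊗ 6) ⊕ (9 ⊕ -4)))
(((4 ⊕ 9) ⊕ (6 ⊕ -1)) ⊗ ((-1 ⊗ 6) ⊕ (9 ⊕ -4))) = -5

Expand innermost to outermost. Recall ⊕ takes the minimum of its arguments and ⊗ takes their sum. Working out the expression (((4 ⊕ 9) ⊕ (6 ⊕ -1)) ⊗ ((-1 ⊗ 6) ⊕ (9 ⊕ -4))) gives -5.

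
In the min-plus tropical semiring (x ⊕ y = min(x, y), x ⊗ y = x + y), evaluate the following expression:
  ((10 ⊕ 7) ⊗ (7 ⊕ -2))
((10 ⊕ 7) ⊗ (7 ⊕ -2)) = 5

Expand innermost to outermost. Recall ⊕ takes the minimum of its arguments and ⊗ takes their sum. Working out the expression ((10 ⊕ 7) ⊗ (7 ⊕ -2)) gives 5.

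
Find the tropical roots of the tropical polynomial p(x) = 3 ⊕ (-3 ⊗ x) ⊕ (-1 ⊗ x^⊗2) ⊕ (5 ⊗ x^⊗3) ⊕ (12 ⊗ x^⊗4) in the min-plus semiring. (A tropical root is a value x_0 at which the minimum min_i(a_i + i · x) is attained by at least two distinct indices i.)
Roots: {-7, -6, -2, 6}

Each tropical root is a break point of the lower envelope of the lines y = a_i + i · x (there are 5 lines, with slopes 0, 1, ..., 4). Only the lines that attain the minimum somewhere contribute to roots; other lines are dominated. Here the surviving (envelope) indices are i = 4, i = 3, i = 2, i = 1, i = 0.
Intersections between consecutive envelope lines give the roots: for adjacent envelope indices i < j the intersection is x = (a_i − a_j) / (j − i). Reading off the sorted break points: {-7, -6, -2, 6}.
Verification: at each break x_0, at least two indices attain the minimum of min_i(a_i + i · x_0).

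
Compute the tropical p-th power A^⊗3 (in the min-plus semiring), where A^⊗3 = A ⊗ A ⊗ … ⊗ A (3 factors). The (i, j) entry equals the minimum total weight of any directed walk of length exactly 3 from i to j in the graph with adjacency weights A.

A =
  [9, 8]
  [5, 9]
A^⊗3 =
  [22, 21]
  [18, 22]

Each entry (A^⊗3)_ij equals the minimum over all length-3 walks i = v_0 → v_1 → … → v_3 = j of Σ_t A[v_t][v_{t+1}]. For example, for (i, j) = (0, 1) we minimise over 4 possible intermediate vertex sequences; the minimum is 21, attained along the walk 0 → 1 → 0 → 1.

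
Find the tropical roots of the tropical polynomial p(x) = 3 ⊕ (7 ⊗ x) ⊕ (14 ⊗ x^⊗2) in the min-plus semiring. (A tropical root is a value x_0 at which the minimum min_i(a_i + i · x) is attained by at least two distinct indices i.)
Roots: {-7, -4}

Each tropical root is a break point of the lower envelope of the lines y = a_i + i · x (there are 3 lines, with slopes 0, 1, ..., 2). Only the lines that attain the minimum somewhere contribute to roots; other lines are dominated. Here the surviving (envelope) indices are i = 2, i = 1, i = 0.
Intersections between consecutive envelope lines give the roots: for adjacent envelope indices i < j the intersection is x = (a_i − a_j) / (j − i). Reading off the sorted break points: {-7, -4}.
Verification: at each break x_0, at least two indices attain the minimum of min_i(a_i + i · x_0).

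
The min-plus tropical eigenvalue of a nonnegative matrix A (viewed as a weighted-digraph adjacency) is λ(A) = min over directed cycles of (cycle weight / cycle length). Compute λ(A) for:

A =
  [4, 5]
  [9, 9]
λ(A) = 4

Enumerate directed cycles and compute their means (weight / length). Sample:
  cycle 0 → 0: weight = 4, length = 1, mean = 4/1 ≈ 4.000
  cycle 1 → 1: weight = 9, length = 1, mean = 9/1 ≈ 9.000
  cycle 0 → 1 → 0: weight = 14, length = 2, mean = 14/2 ≈ 7.000
  cycle 1 → 0 → 1: weight = 14, length = 2, mean = 14/2 ≈ 7.000
Minimum mean = 4.000, attained e.g. along the cycle 0 → 0 with weight 4 and length 1. So λ(A) = 4/1 = 4.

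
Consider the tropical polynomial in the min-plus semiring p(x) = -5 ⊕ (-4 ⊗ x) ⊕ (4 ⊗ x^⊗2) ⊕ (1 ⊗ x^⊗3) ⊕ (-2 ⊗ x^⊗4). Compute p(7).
p(7) = -5

A tropical monomial a ⊗ x^⊗i evaluates to a + i · x. Evaluating each term at x = 7:
  Term 0 contributes -5 + 0 · 7 = -5
  Term 1 contributes -4 + 1 · 7 = 3
  Term 2 contributes 4 + 2 · 7 = 18
  Term 3 contributes 1 + 3 · 7 = 22
  Term 4 contributes -2 + 4 · 7 = 26
p(7) = ⊕ of these = min[-5, 3, 18, 22, 26] = -5.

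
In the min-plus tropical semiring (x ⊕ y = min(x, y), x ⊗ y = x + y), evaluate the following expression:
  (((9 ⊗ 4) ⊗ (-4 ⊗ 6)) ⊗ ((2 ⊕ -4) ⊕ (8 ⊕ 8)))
(((9 ⊗ 4) ⊗ (-4 ⊗ 6)) ⊗ ((2 ⊕ -4) ⊕ (8 ⊕ 8))) = 11

Expand innermost to outermost. Recall ⊕ takes the minimum of its arguments and ⊗ takes their sum. Working out the expression (((9 ⊗ 4) ⊗ (-4 ⊗ 6)) ⊗ ((2 ⊕ -4) ⊕ (8 ⊕ 8))) gives 11.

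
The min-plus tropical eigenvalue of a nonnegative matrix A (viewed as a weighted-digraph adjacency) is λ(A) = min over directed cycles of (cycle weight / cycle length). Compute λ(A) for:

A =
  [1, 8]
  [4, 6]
λ(A) = 1

Enumerate directed cycles and compute their means (weight / length). Sample:
  cycle 0 → 0: weight = 1, length = 1, mean = 1/1 ≈ 1.000
  cycle 1 → 1: weight = 6, length = 1, mean = 6/1 ≈ 6.000
  cycle 0 → 1 → 0: weight = 12, length = 2, mean = 12/2 ≈ 6.000
  cycle 1 → 0 → 1: weight = 12, length = 2, mean = 12/2 ≈ 6.000
Minimum mean = 1.000, attained e.g. along the cycle 0 → 0 with weight 1 and length 1. So λ(A) = 1/1 = 1.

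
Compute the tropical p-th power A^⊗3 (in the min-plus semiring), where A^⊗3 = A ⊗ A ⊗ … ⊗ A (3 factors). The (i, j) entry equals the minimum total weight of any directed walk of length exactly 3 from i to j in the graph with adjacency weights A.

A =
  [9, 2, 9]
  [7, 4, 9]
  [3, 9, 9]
A^⊗3 =
  [13, 10, 15]
  [15, 12, 17]
  [12, 9, 14]

Each entry (A^⊗3)_ij equals the minimum over all length-3 walks i = v_0 → v_1 → … → v_3 = j of Σ_t A[v_t][v_{t+1}]. For example, for (i, j) = (0, 2) we minimise over 9 possible intermediate vertex sequences; the minimum is 15, attained along the walk 0 → 1 → 1 → 2.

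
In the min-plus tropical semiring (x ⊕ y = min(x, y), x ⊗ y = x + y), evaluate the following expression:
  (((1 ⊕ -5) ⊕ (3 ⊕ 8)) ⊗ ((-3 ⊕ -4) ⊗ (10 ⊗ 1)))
(((1 ⊕ -5) ⊕ (3 ⊕ 8)) ⊗ ((-3 ⊕ -4) ⊗ (10 ⊗ 1))) = 2

Expand innermost to outermost. Recall ⊕ takes the minimum of its arguments and ⊗ takes their sum. Working out the expression (((1 ⊕ -5) ⊕ (3 ⊕ 8)) ⊗ ((-3 ⊕ -4) ⊗ (10 ⊗ 1))) gives 2.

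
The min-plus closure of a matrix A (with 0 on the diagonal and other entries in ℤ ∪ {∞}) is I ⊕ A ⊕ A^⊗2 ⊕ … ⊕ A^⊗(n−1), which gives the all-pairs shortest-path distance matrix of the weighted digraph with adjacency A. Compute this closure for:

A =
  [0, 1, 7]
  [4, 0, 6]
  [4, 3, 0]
Closure =
  [0, 1, 7]
  [4, 0, 6]
  [4, 3, 0]

This is the Floyd-Warshall all-pairs shortest-path computation. For each intermediate vertex k = 0, 1, …, 2, update dist[i][j] ← min(dist[i][j], dist[i][k] + dist[k][j]). The final matrix gives, for each (i, j), the minimum total weight of any directed path from i to j (possibly empty when i = j).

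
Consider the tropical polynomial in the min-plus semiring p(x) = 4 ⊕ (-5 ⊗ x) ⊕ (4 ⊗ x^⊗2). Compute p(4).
p(4) = -1

A tropical monomial a ⊗ x^⊗i evaluates to a + i · x. Evaluating each term at x = 4:
  Term 0 contributes 4 + 0 · 4 = 4
  Term 1 contributes -5 + 1 · 4 = -1
  Term 2 contributes 4 + 2 · 4 = 12
p(4) = ⊕ of these = min[4, -1, 12] = -1.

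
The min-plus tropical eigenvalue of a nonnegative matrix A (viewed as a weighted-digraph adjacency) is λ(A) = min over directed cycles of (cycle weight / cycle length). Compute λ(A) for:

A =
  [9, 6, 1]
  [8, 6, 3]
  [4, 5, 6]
λ(A) = 5/2

Enumerate directed cycles and compute their means (weight / length). Sample:
  cycle 0 → 0: weight = 9, length = 1, mean = 9/1 ≈ 9.000
  cycle 1 → 1: weight = 6, length = 1, mean = 6/1 ≈ 6.000
  cycle 2 → 2: weight = 6, length = 1, mean = 6/1 ≈ 6.000
  cycle 0 → 1 → 0: weight = 14, length = 2, mean = 14/2 ≈ 7.000
  cycle 0 → 2 → 0: weight = 5, length = 2, mean = 5/2 ≈ 2.500
  cycle 1 → 0 → 1: weight = 14, length = 2, mean = 14/2 ≈ 7.000
Minimum mean = 2.500, attained e.g. along the cycle 0 → 2 → 0 with weight 5 and length 2. So λ(A) = 5/2 = 5/2.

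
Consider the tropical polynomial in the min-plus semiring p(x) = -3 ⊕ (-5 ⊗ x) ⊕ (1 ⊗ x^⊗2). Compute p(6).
p(6) = -3

A tropical monomial a ⊗ x^⊗i evaluates to a + i · x. Evaluating each term at x = 6:
  Term 0 contributes -3 + 0 · 6 = -3
  Term 1 contributes -5 + 1 · 6 = 1
  Term 2 contributes 1 + 2 · 6 = 13
p(6) = ⊕ of these = min[-3, 1, 13] = -3.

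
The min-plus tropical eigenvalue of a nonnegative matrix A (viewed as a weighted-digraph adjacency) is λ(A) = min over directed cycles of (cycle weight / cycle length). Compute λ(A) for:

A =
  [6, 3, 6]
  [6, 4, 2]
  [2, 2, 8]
λ(A) = 2

Enumerate directed cycles and compute their means (weight / length). Sample:
  cycle 0 → 0: weight = 6, length = 1, mean = 6/1 ≈ 6.000
  cycle 1 → 1: weight = 4, length = 1, mean = 4/1 ≈ 4.000
  cycle 2 → 2: weight = 8, length = 1, mean = 8/1 ≈ 8.000
  cycle 0 → 1 → 0: weight = 9, length = 2, mean = 9/2 ≈ 4.500
  cycle 0 → 2 → 0: weight = 8, length = 2, mean = 8/2 ≈ 4.000
  cycle 1 → 0 → 1: weight = 9, length = 2, mean = 9/2 ≈ 4.500
Minimum mean = 2.000, attained e.g. along the cycle 1 → 2 → 1 with weight 4 and length 2. So λ(A) = 4/2 = 2.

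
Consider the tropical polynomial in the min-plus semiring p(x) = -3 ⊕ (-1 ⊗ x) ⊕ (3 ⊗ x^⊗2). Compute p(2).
p(2) = -3

A tropical monomial a ⊗ x^⊗i evaluates to a + i · x. Evaluating each term at x = 2:
  Term 0 contributes -3 + 0 · 2 = -3
  Term 1 contributes -1 + 1 · 2 = 1
  Term 2 contributes 3 + 2 · 2 = 7
p(2) = ⊕ of these = min[-3, 1, 7] = -3.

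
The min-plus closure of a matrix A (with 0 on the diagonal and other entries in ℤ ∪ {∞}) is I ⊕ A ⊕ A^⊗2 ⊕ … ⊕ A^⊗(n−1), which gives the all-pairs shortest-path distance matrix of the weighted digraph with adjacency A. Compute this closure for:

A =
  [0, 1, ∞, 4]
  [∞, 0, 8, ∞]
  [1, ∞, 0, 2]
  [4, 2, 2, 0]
Closure =
  [0, 1, 6, 4]
  [9, 0, 8, 10]
  [1, 2, 0, 2]
  [3, 2, 2, 0]

This is the Floyd-Warshall all-pairs shortest-path computation. For each intermediate vertex k = 0, 1, …, 3, update dist[i][j] ← min(dist[i][j], dist[i][k] + dist[k][j]). The final matrix gives, for each (i, j), the minimum total weight of any directed path from i to j (possibly empty when i = j).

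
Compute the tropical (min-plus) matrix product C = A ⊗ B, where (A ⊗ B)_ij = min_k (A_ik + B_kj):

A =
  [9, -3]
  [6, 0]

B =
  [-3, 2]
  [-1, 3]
A ⊗ B =
  [-4, 0]
  [-1, 3]

Apply the min-plus product entry-by-entry:
  C[0][0] = min over k of (A[0][0] + B[0][0] = 9 + -3 = 6, A[0][1] + B[1][0] = -3 + -1 = -4) = -4 (attained at k = 1)
  C[0][1] = min over k of (A[0][0] + B[0][1] = 9 + 2 = 11, A[0][1] + B[1][1] = -3 + 3 = 0) = 0 (attained at k = 1)
  C[1][0] = min over k of (A[1][0] + B[0][0] = 6 + -3 = 3, A[1][1] + B[1][0] = 0 + -1 = -1) = -1 (attained at k = 1)
  C[1][1] = min over k of (A[1][0] + B[0][1] = 6 + 2 = 8, A[1][1] + B[1][1] = 0 + 3 = 3) = 3 (attained at k = 1)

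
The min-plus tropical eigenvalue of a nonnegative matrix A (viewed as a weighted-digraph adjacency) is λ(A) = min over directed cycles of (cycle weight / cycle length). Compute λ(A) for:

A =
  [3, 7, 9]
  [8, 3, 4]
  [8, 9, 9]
λ(A) = 3

Enumerate directed cycles and compute their means (weight / length). Sample:
  cycle 0 → 0: weight = 3, length = 1, mean = 3/1 ≈ 3.000
  cycle 1 → 1: weight = 3, length = 1, mean = 3/1 ≈ 3.000
  cycle 2 → 2: weight = 9, length = 1, mean = 9/1 ≈ 9.000
  cycle 0 → 1 → 0: weight = 15, length = 2, mean = 15/2 ≈ 7.500
  cycle 0 → 2 → 0: weight = 17, length = 2, mean = 17/2 ≈ 8.500
  cycle 1 → 0 → 1: weight = 15, length = 2, mean = 15/2 ≈ 7.500
Minimum mean = 3.000, attained e.g. along the cycle 0 → 0 with weight 3 and length 1. So λ(A) = 3/1 = 3.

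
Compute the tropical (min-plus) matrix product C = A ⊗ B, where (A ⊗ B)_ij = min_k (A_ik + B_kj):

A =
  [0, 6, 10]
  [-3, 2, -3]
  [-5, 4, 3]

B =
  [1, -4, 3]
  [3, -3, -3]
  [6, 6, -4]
A ⊗ B =
  [1, -4, 3]
  [-2, -7, -7]
  [-4, -9, -2]

Apply the min-plus product entry-by-entry:
  C[0][0] = min over k of (A[0][0] + B[0][0] = 0 + 1 = 1, A[0][1] + B[1][0] = 6 + 3 = 9, A[0][2] + B[2][0] = 10 + 6 = 16) = 1 (attained at k = 0)
  C[0][1] = min over k of (A[0][0] + B[0][1] = 0 + -4 = -4, A[0][1] + B[1][1] = 6 + -3 = 3, A[0][2] + B[2][1] = 10 + 6 = 16) = -4 (attained at k = 0)
  C[0][2] = min over k of (A[0][0] + B[0][2] = 0 + 3 = 3, A[0][1] + B[1][2] = 6 + -3 = 3, A[0][2] + B[2][2] = 10 + -4 = 6) = 3 (attained at k = 0)
  C[1][0] = min over k of (A[1][0] + B[0][0] = -3 + 1 = -2, A[1][1] + B[1][0] = 2 + 3 = 5, A[1][2] + B[2][0] = -3 + 6 = 3) = -2 (attained at k = 0)
  C[1][1] = min over k of (A[1][0] + B[0][1] = -3 + -4 = -7, A[1][1] + B[1][1] = 2 + -3 = -1, A[1][2] + B[2][1] = -3 + 6 = 3) = -7 (attained at k = 0)
  C[1][2] = min over k of (A[1][0] + B[0][2] = -3 + 3 = 0, A[1][1] + B[1][2] = 2 + -3 = -1, A[1][2] + B[2][2] = -3 + -4 = -7) = -7 (attained at k = 2)
  C[2][0] = min over k of (A[2][0] + B[0][0] = -5 + 1 = -4, A[2][1] + B[1][0] = 4 + 3 = 7, A[2][2] + B[2][0] = 3 + 6 = 9) = -4 (attained at k = 0)
  C[2][1] = min over k of (A[2][0] + B[0][1] = -5 + -4 = -9, A[2][1] + B[1][1] = 4 + -3 = 1, A[2][2] + B[2][1] = 3 + 6 = 9) = -9 (attained at k = 0)
  C[2][2] = min over k of (A[2][0] + B[0][2] = -5 + 3 = -2, A[2][1] + B[1][2] = 4 + -3 = 1, A[2][2] + B[2][2] = 3 + -4 = -1) = -2 (attained at k = 0)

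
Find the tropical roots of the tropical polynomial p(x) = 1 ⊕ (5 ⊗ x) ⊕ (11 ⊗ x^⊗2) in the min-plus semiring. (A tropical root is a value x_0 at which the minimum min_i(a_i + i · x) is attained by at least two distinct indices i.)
Roots: {-6, -4}

Each tropical root is a break point of the lower envelope of the lines y = a_i + i · x (there are 3 lines, with slopes 0, 1, ..., 2). Only the lines that attain the minimum somewhere contribute to roots; other lines are dominated. Here the surviving (envelope) indices are i = 2, i = 1, i = 0.
Intersections between consecutive envelope lines give the roots: for adjacent envelope indices i < j the intersection is x = (a_i − a_j) / (j − i). Reading off the sorted break points: {-6, -4}.
Verification: at each break x_0, at least two indices attain the minimum of min_i(a_i + i · x_0).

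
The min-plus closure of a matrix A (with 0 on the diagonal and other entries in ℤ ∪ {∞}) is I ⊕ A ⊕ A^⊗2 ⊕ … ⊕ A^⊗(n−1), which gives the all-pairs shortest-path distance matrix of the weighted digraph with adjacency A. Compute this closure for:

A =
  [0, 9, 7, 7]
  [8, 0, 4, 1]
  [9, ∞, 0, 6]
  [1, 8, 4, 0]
Closure =
  [0, 9, 7, 7]
  [2, 0, 4, 1]
  [7, 14, 0, 6]
  [1, 8, 4, 0]

This is the Floyd-Warshall all-pairs shortest-path computation. For each intermediate vertex k = 0, 1, …, 3, update dist[i][j] ← min(dist[i][j], dist[i][k] + dist[k][j]). The final matrix gives, for each (i, j), the minimum total weight of any directed path from i to j (possibly empty when i = j).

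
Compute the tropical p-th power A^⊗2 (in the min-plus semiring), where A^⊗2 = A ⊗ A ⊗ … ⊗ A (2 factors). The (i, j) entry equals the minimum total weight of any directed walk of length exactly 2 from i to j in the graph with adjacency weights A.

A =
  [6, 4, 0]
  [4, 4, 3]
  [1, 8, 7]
A^⊗2 =
  [1, 8, 6]
  [4, 8, 4]
  [7, 5, 1]

Each entry (A^⊗2)_ij equals the minimum over all length-2 walks i = v_0 → v_1 → … → v_2 = j of Σ_t A[v_t][v_{t+1}]. For example, for (i, j) = (0, 2) we minimise over 3 possible intermediate vertex sequences; the minimum is 6, attained along the walk 0 → 0 → 2.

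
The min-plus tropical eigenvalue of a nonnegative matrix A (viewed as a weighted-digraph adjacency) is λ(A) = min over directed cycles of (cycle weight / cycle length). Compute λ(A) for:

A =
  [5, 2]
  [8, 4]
λ(A) = 4

Enumerate directed cycles and compute their means (weight / length). Sample:
  cycle 0 → 0: weight = 5, length = 1, mean = 5/1 ≈ 5.000
  cycle 1 → 1: weight = 4, length = 1, mean = 4/1 ≈ 4.000
  cycle 0 → 1 → 0: weight = 10, length = 2, mean = 10/2 ≈ 5.000
  cycle 1 → 0 → 1: weight = 10, length = 2, mean = 10/2 ≈ 5.000
Minimum mean = 4.000, attained e.g. along the cycle 1 → 1 with weight 4 and length 1. So λ(A) = 4/1 = 4.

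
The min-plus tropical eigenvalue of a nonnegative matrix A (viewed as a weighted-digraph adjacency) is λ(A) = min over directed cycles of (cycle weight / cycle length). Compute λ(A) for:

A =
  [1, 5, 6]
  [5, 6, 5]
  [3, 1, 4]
λ(A) = 1

Enumerate directed cycles and compute their means (weight / length). Sample:
  cycle 0 → 0: weight = 1, length = 1, mean = 1/1 ≈ 1.000
  cycle 1 → 1: weight = 6, length = 1, mean = 6/1 ≈ 6.000
  cycle 2 → 2: weight = 4, length = 1, mean = 4/1 ≈ 4.000
  cycle 0 → 1 → 0: weight = 10, length = 2, mean = 10/2 ≈ 5.000
  cycle 0 → 2 → 0: weight = 9, length = 2, mean = 9/2 ≈ 4.500
  cycle 1 → 0 → 1: weight = 10, length = 2, mean = 10/2 ≈ 5.000
Minimum mean = 1.000, attained e.g. along the cycle 0 → 0 with weight 1 and length 1. So λ(A) = 1/1 = 1.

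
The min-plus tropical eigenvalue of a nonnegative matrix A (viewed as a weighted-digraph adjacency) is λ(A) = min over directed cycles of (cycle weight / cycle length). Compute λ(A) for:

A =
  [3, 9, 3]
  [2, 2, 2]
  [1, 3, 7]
λ(A) = 2

Enumerate directed cycles and compute their means (weight / length). Sample:
  cycle 0 → 0: weight = 3, length = 1, mean = 3/1 ≈ 3.000
  cycle 1 → 1: weight = 2, length = 1, mean = 2/1 ≈ 2.000
  cycle 2 → 2: weight = 7, length = 1, mean = 7/1 ≈ 7.000
  cycle 0 → 1 → 0: weight = 11, length = 2, mean = 11/2 ≈ 5.500
  cycle 0 → 2 → 0: weight = 4, length = 2, mean = 4/2 ≈ 2.000
  cycle 1 → 0 → 1: weight = 11, length = 2, mean = 11/2 ≈ 5.500
Minimum mean = 2.000, attained e.g. along the cycle 1 → 1 with weight 2 and length 1. So λ(A) = 2/1 = 2.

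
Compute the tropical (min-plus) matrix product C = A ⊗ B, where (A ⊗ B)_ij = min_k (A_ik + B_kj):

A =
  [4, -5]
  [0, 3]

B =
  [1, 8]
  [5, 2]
A ⊗ B =
  [0, -3]
  [1, 5]

Apply the min-plus product entry-by-entry:
  C[0][0] = min over k of (A[0][0] + B[0][0] = 4 + 1 = 5, A[0][1] + B[1][0] = -5 + 5 = 0) = 0 (attained at k = 1)
  C[0][1] = min over k of (A[0][0] + B[0][1] = 4 + 8 = 12, A[0][1] + B[1][1] = -5 + 2 = -3) = -3 (attained at k = 1)
  C[1][0] = min over k of (A[1][0] + B[0][0] = 0 + 1 = 1, A[1][1] + B[1][0] = 3 + 5 = 8) = 1 (attained at k = 0)
  C[1][1] = min over k of (A[1][0] + B[0][1] = 0 + 8 = 8, A[1][1] + B[1][1] = 3 + 2 = 5) = 5 (attained at k = 1)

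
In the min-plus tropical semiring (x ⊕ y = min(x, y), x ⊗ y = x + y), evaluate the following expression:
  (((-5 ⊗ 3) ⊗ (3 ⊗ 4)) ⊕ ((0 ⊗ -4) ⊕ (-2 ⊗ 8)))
(((-5 ⊗ 3) ⊗ (3 ⊗ 4)) ⊕ ((0 ⊗ -4) ⊕ (-2 ⊗ 8))) = -4

Expand innermost to outermost. Recall ⊕ takes the minimum of its arguments and ⊗ takes their sum. Working out the expression (((-5 ⊗ 3) ⊗ (3 ⊗ 4)) ⊕ ((0 ⊗ -4) ⊕ (-2 ⊗ 8))) gives -4.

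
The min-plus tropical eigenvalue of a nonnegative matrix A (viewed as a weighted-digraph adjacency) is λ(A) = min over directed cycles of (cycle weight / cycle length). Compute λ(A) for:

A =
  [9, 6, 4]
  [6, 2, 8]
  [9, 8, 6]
λ(A) = 2

Enumerate directed cycles and compute their means (weight / length). Sample:
  cycle 0 → 0: weight = 9, length = 1, mean = 9/1 ≈ 9.000
  cycle 1 → 1: weight = 2, length = 1, mean = 2/1 ≈ 2.000
  cycle 2 → 2: weight = 6, length = 1, mean = 6/1 ≈ 6.000
  cycle 0 → 1 → 0: weight = 12, length = 2, mean = 12/2 ≈ 6.000
  cycle 0 → 2 → 0: weight = 13, length = 2, mean = 13/2 ≈ 6.500
  cycle 1 → 0 → 1: weight = 12, length = 2, mean = 12/2 ≈ 6.000
Minimum mean = 2.000, attained e.g. along the cycle 1 → 1 with weight 2 and length 1. So λ(A) = 2/1 = 2.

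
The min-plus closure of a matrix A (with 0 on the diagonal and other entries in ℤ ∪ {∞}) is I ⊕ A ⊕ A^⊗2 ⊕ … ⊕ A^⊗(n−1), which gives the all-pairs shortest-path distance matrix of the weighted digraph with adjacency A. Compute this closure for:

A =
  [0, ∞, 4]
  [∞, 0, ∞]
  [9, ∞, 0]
Closure =
  [0, ∞, 4]
  [∞, 0, ∞]
  [9, ∞, 0]

This is the Floyd-Warshall all-pairs shortest-path computation. For each intermediate vertex k = 0, 1, …, 2, update dist[i][j] ← min(dist[i][j], dist[i][k] + dist[k][j]). The final matrix gives, for each (i, j), the minimum total weight of any directed path from i to j (possibly empty when i = j).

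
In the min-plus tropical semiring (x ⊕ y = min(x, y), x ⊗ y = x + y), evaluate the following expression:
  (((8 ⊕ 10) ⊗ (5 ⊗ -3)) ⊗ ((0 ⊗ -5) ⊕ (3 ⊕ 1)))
(((8 ⊕ 10) ⊗ (5 ⊗ -3)) ⊗ ((0 ⊗ -5) ⊕ (3 ⊕ 1))) = 5

Expand innermost to outermost. Recall ⊕ takes the minimum of its arguments and ⊗ takes their sum. Working out the expression (((8 ⊕ 10) ⊗ (5 ⊗ -3)) ⊗ ((0 ⊗ -5) ⊕ (3 ⊕ 1))) gives 5.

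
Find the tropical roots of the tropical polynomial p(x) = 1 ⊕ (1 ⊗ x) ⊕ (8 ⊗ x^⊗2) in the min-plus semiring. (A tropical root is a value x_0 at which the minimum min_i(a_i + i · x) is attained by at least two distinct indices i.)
Roots: {-7, 0}

Each tropical root is a break point of the lower envelope of the lines y = a_i + i · x (there are 3 lines, with slopes 0, 1, ..., 2). Only the lines that attain the minimum somewhere contribute to roots; other lines are dominated. Here the surviving (envelope) indices are i = 2, i = 1, i = 0.
Intersections between consecutive envelope lines give the roots: for adjacent envelope indices i < j the intersection is x = (a_i − a_j) / (j − i). Reading off the sorted break points: {-7, 0}.
Verification: at each break x_0, at least two indices attain the minimum of min_i(a_i + i · x_0).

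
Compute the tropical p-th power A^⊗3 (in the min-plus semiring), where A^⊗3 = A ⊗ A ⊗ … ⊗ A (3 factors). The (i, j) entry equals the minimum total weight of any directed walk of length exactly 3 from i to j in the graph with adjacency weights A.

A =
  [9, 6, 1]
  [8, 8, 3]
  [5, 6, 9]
A^⊗3 =
  [14, 12, 7]
  [14, 14, 9]
  [11, 12, 14]

Each entry (A^⊗3)_ij equals the minimum over all length-3 walks i = v_0 → v_1 → … → v_3 = j of Σ_t A[v_t][v_{t+1}]. For example, for (i, j) = (0, 2) we minimise over 9 possible intermediate vertex sequences; the minimum is 7, attained along the walk 0 → 2 → 0 → 2.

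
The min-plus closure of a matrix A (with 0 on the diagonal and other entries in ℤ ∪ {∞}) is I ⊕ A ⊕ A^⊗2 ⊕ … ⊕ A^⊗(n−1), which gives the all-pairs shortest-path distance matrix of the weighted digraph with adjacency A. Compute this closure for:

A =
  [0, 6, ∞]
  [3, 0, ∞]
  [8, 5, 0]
Closure =
  [0, 6, ∞]
  [3, 0, ∞]
  [8, 5, 0]

This is the Floyd-Warshall all-pairs shortest-path computation. For each intermediate vertex k = 0, 1, …, 2, update dist[i][j] ← min(dist[i][j], dist[i][k] + dist[k][j]). The final matrix gives, for each (i, j), the minimum total weight of any directed path from i to j (possibly empty when i = j).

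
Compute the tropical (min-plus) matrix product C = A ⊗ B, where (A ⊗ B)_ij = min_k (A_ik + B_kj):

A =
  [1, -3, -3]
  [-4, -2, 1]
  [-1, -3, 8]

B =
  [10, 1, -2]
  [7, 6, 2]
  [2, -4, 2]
A ⊗ B =
  [-1, -7, -1]
  [3, -3, -6]
  [4, 0, -3]

Apply the min-plus product entry-by-entry:
  C[0][0] = min over k of (A[0][0] + B[0][0] = 1 + 10 = 11, A[0][1] + B[1][0] = -3 + 7 = 4, A[0][2] + B[2][0] = -3 + 2 = -1) = -1 (attained at k = 2)
  C[0][1] = min over k of (A[0][0] + B[0][1] = 1 + 1 = 2, A[0][1] + B[1][1] = -3 + 6 = 3, A[0][2] + B[2][1] = -3 + -4 = -7) = -7 (attained at k = 2)
  C[0][2] = min over k of (A[0][0] + B[0][2] = 1 + -2 = -1, A[0][1] + B[1][2] = -3 + 2 = -1, A[0][2] + B[2][2] = -3 + 2 = -1) = -1 (attained at k = 0)
  C[1][0] = min over k of (A[1][0] + B[0][0] = -4 + 10 = 6, A[1][1] + B[1][0] = -2 + 7 = 5, A[1][2] + B[2][0] = 1 + 2 = 3) = 3 (attained at k = 2)
  C[1][1] = min over k of (A[1][0] + B[0][1] = -4 + 1 = -3, A[1][1] + B[1][1] = -2 + 6 = 4, A[1][2] + B[2][1] = 1 + -4 = -3) = -3 (attained at k = 0)
  C[1][2] = min over k of (A[1][0] + B[0][2] = -4 + -2 = -6, A[1][1] + B[1][2] = -2 + 2 = 0, A[1][2] + B[2][2] = 1 + 2 = 3) = -6 (attained at k = 0)
  C[2][0] = min over k of (A[2][0] + B[0][0] = -1 + 10 = 9, A[2][1] + B[1][0] = -3 + 7 = 4, A[2][2] + B[2][0] = 8 + 2 = 10) = 4 (attained at k = 1)
  C[2][1] = min over k of (A[2][0] + B[0][1] = -1 + 1 = 0, A[2][1] + B[1][1] = -3 + 6 = 3, A[2][2] + B[2][1] = 8 + -4 = 4) = 0 (attained at k = 0)
  C[2][2] = min over k of (A[2][0] + B[0][2] = -1 + -2 = -3, A[2][1] + B[1][2] = -3 + 2 = -1, A[2][2] + B[2][2] = 8 + 2 = 10) = -3 (attained at k = 0)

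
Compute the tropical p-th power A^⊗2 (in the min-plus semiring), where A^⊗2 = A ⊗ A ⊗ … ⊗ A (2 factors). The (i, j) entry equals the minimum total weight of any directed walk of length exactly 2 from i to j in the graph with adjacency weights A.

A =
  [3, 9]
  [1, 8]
A^⊗2 =
  [6, 12]
  [4, 10]

Each entry (A^⊗2)_ij equals the minimum over all length-2 walks i = v_0 → v_1 → … → v_2 = j of Σ_t A[v_t][v_{t+1}]. For example, for (i, j) = (0, 1) we minimise over 2 possible intermediate vertex sequences; the minimum is 12, attained along the walk 0 → 0 → 1.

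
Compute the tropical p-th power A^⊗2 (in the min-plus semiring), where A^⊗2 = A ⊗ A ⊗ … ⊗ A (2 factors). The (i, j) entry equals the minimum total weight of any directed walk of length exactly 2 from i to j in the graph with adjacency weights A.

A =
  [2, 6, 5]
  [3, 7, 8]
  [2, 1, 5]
A^⊗2 =
  [4, 6, 7]
  [5, 9, 8]
  [4, 6, 7]

Each entry (A^⊗2)_ij equals the minimum over all length-2 walks i = v_0 → v_1 → … → v_2 = j of Σ_t A[v_t][v_{t+1}]. For example, for (i, j) = (0, 2) we minimise over 3 possible intermediate vertex sequences; the minimum is 7, attained along the walk 0 → 0 → 2.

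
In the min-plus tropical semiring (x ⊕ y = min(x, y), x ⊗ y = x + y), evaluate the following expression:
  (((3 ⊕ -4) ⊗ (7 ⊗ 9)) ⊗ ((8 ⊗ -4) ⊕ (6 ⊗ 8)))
(((3 ⊕ -4) ⊗ (7 ⊗ 9)) ⊗ ((8 ⊗ -4) ⊕ (6 ⊗ 8))) = 16

Expand innermost to outermost. Recall ⊕ takes the minimum of its arguments and ⊗ takes their sum. Working out the expression (((3 ⊕ -4) ⊗ (7 ⊗ 9)) ⊗ ((8 ⊗ -4) ⊕ (6 ⊗ 8))) gives 16.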